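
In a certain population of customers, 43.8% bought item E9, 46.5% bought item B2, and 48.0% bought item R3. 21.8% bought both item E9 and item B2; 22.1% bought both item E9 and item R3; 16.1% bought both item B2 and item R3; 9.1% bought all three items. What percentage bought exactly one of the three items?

45.6%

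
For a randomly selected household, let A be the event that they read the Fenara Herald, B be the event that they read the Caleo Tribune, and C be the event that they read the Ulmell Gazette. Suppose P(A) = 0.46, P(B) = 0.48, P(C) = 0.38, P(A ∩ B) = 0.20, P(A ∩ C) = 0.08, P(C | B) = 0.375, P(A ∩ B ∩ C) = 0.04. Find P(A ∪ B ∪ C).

P(B ∩ C) = P(B)·P(C|B) = 0.48 × 0.375 = 0.18
Apply inclusion-exclusion:
P(A ∪ B ∪ C) = 0.46 + 0.48 + 0.38 − 0.20 − 0.08 − 0.18 + 0.04 = 0.90

0.90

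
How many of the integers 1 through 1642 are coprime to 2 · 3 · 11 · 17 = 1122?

468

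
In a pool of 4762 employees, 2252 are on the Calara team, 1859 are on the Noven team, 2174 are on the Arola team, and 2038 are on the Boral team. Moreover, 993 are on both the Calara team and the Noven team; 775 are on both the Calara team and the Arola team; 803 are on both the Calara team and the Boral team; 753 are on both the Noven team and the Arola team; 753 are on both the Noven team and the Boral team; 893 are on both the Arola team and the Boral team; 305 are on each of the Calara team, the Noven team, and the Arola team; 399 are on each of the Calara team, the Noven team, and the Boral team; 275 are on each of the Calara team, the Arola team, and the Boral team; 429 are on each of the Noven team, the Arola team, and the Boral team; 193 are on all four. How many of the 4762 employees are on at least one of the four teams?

Inclusion–exclusion gives
N(≥1) = 2252 + 1859 + 2174 + 2038 − 993 − 775 − 803 − 753 − 753 − 893 + 305 + 399 + 275 + 429 − 193 = 4568

4568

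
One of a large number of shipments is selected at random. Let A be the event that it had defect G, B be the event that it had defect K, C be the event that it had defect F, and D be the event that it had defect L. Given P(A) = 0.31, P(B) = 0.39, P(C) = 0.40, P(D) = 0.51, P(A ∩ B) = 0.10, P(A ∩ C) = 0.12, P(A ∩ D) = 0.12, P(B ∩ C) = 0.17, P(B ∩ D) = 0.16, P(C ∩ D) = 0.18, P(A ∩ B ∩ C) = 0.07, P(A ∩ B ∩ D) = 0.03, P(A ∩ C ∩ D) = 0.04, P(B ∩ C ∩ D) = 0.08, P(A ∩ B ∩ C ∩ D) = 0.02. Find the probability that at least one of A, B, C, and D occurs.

0.96

Inclusion–exclusion gives
P(A ∪ B ∪ C ∪ D) = 0.31 + 0.39 + 0.40 + 0.51 − 0.10 − 0.12 − 0.12 − 0.17 − 0.16 − 0.18 + 0.07 + 0.03 + 0.04 + 0.08 − 0.02 = 0.96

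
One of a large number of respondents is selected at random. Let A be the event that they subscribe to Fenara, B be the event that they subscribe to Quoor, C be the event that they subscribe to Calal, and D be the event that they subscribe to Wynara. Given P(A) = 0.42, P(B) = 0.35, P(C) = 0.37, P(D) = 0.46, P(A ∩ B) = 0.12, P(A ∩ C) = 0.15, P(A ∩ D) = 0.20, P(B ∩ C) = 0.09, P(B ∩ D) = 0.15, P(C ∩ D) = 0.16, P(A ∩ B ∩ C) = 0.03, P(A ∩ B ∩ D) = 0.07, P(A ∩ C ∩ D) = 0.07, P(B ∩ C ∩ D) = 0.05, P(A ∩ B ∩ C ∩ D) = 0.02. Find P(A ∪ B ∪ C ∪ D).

0.93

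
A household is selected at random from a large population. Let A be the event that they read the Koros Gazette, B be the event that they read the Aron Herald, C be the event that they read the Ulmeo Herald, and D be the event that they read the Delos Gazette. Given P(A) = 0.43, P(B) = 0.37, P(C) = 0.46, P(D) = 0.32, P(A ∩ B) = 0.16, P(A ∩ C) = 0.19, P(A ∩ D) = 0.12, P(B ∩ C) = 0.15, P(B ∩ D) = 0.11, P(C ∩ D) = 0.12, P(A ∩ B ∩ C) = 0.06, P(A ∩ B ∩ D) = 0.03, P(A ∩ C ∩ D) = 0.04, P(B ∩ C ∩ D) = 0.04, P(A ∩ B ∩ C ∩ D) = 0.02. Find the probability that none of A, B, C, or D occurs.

0.12

By inclusion–exclusion:
P(A ∪ B ∪ C ∪ D) = 0.43 + 0.37 + 0.46 + 0.32 − 0.16 − 0.19 − 0.12 − 0.15 − 0.11 − 0.12 + 0.06 + 0.03 + 0.04 + 0.04 − 0.02 = 0.88
P(none) = 1 − 0.88 = 0.12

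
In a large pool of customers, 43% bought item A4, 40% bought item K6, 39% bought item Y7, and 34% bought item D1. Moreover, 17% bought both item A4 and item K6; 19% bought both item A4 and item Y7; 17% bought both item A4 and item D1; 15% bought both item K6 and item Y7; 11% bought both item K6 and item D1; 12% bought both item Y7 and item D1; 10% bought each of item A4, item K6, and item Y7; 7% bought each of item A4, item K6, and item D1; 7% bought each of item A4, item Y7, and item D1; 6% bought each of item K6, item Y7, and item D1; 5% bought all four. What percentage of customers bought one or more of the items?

90%

P(union) = 43 + 40 + 39 + 34 − 17 − 19 − 17 − 15 − 11 − 12 + 10 + 7 + 7 + 6 − 5 = 90%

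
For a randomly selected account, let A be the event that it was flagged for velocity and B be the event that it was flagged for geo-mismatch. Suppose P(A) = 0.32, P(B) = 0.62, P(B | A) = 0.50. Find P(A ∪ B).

0.78

P(A ∩ B) = P(A)·P(B|A) = 0.32 × 0.50 = 0.16
P(A ∪ B) = 0.32 + 0.62 − 0.16 = 0.78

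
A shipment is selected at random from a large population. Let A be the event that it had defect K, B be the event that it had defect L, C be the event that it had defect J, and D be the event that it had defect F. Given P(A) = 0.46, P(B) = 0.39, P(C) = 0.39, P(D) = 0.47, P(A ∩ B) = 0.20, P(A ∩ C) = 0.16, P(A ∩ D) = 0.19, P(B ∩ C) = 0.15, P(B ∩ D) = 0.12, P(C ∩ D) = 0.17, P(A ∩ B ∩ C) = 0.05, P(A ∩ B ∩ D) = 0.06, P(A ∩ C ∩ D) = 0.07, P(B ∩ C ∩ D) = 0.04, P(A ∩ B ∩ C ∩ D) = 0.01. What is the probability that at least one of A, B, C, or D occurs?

0.93

By inclusion-exclusion,
P(A ∪ B ∪ C ∪ D) = 0.46 + 0.39 + 0.39 + 0.47 − 0.20 − 0.16 − 0.19 − 0.15 − 0.12 − 0.17 + 0.05 + 0.06 + 0.07 + 0.04 − 0.01 = 0.93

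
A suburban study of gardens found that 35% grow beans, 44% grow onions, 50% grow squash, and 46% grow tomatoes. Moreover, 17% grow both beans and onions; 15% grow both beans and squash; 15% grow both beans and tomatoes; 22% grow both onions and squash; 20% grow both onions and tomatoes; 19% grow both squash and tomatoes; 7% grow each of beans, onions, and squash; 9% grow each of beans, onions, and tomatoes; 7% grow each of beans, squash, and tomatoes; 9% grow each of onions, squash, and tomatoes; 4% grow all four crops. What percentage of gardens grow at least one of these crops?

By inclusion-exclusion,
P(≥1) = 35 + 44 + 50 + 46 − 17 − 15 − 15 − 22 − 20 − 19 + 7 + 9 + 7 + 9 − 4 = 95%

95%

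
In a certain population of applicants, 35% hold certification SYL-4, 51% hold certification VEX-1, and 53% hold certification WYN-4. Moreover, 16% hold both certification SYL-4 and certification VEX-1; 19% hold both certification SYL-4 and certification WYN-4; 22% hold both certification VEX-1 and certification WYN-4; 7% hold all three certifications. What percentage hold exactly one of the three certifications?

46%

Using the inclusion–exclusion count for exactly one event:
P(exactly one) = 35 + 51 + 53 − 2·16 − 2·19 − 2·22 + 3·7 = 46%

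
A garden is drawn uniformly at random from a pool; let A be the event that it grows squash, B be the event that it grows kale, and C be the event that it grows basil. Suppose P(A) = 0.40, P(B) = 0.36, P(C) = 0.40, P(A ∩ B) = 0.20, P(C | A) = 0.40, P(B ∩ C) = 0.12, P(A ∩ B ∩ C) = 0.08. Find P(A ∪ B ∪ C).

0.76

P(A ∩ C) = P(A)·P(C|A) = 0.40 × 0.40 = 0.16
Inclusion–exclusion gives
P(A ∪ B ∪ C) = 0.40 + 0.36 + 0.40 − 0.20 − 0.16 − 0.12 + 0.08 = 0.76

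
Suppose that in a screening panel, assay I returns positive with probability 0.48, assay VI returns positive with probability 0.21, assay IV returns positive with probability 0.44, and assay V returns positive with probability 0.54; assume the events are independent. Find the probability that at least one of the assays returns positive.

Since the events are independent, P(none) is the product of the individual non-occurrence probabilities.
P(none) = (1 − 0.48) × (1 − 0.21) × (1 − 0.44) × (1 − 0.54) = 0.52 × 0.79 × 0.56 × 0.46 = 0.10582208
P(at least one) = 1 − 0.10582208 = 0.89417792

0.89417792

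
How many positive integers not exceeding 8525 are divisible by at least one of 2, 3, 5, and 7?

4262 + 2841 + 1705 + 1217 − 1420 − 852 − 608 − 568 − 405 − 243 + 284 + 202 + 121 + 81 − 40 = 6577

6577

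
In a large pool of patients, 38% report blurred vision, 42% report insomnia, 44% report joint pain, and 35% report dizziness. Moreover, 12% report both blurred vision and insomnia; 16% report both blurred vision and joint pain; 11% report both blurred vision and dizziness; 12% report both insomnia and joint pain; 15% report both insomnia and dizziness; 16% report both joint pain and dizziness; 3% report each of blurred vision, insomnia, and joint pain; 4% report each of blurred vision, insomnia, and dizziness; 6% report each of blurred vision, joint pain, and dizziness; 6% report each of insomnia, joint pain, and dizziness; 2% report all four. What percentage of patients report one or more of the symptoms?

Inclusion–exclusion gives
P(≥1) = 38 + 42 + 44 + 35 − 12 − 16 − 11 − 12 − 15 − 16 + 3 + 4 + 6 + 6 − 2 = 94%

94%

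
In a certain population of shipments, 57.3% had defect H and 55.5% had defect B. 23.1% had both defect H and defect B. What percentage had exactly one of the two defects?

P(exactly one) = 57.3 + 55.5 − 2·23.1 = 66.6%

66.6%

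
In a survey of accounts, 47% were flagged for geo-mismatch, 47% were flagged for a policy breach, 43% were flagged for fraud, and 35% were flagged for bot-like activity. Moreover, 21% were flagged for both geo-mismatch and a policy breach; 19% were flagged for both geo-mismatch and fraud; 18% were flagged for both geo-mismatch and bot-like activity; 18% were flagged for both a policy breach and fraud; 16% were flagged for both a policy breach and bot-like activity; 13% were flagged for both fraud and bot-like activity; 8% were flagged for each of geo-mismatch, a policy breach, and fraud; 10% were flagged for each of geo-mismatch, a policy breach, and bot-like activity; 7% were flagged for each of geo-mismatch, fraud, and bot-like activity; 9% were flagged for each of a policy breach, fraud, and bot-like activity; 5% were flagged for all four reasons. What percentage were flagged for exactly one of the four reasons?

P(exactly one) = 47 + 47 + 43 + 35 − 2·21 − 2·19 − 2·18 − 2·18 − 2·16 − 2·13 + 3·8 + 3·10 + 3·7 + 3·9 − 4·5 = 44%

44%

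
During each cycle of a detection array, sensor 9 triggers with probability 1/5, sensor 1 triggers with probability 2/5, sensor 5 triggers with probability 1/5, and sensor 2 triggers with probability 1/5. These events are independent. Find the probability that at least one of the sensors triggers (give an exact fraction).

433/625

P(none) = (1 − 1/5) × (1 − 2/5) × (1 − 1/5) × (1 − 1/5) = 4/5 × 3/5 × 4/5 × 4/5 = 192/625
P(at least one) = 1 − 192/625 = 433/625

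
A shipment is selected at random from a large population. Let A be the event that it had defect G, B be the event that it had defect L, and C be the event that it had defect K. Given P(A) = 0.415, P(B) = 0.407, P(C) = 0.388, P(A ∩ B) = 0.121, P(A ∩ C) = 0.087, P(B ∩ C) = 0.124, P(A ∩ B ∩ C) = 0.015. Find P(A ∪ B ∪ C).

0.893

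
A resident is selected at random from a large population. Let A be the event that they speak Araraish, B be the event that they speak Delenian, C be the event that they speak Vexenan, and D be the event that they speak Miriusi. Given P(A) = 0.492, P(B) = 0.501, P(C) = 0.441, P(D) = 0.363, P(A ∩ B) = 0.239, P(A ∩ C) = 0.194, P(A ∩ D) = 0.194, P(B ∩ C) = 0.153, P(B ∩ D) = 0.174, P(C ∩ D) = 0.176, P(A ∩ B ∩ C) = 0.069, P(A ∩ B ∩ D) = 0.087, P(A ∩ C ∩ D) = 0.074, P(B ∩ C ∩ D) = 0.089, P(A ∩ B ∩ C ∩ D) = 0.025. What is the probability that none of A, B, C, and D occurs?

0.039

P(A ∪ B ∪ C ∪ D) = 0.492 + 0.501 + 0.441 + 0.363 − 0.239 − 0.194 − 0.194 − 0.153 − 0.174 − 0.176 + 0.069 + 0.087 + 0.074 + 0.089 − 0.025 = 0.961
P(none) = 1 − 0.961 = 0.039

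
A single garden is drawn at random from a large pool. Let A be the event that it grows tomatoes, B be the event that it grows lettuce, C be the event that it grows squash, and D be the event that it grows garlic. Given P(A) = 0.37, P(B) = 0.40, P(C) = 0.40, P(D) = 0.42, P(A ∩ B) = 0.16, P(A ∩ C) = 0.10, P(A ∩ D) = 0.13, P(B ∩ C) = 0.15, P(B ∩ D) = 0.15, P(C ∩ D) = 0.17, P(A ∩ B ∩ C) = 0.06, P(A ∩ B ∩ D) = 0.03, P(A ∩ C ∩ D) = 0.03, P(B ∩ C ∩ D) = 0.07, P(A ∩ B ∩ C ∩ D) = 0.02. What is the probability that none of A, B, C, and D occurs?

P(A ∪ B ∪ C ∪ D) = 0.37 + 0.40 + 0.40 + 0.42 − 0.16 − 0.10 − 0.13 − 0.15 − 0.15 − 0.17 + 0.06 + 0.03 + 0.03 + 0.07 − 0.02 = 0.90
P(none) = 1 − 0.90 = 0.10

0.10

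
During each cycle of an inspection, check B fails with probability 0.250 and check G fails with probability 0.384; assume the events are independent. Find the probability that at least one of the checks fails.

P(none) = (1 − 0.250) × (1 − 0.384) = 0.750 × 0.616 = 0.462
P(at least one) = 1 − 0.462 = 0.538

0.538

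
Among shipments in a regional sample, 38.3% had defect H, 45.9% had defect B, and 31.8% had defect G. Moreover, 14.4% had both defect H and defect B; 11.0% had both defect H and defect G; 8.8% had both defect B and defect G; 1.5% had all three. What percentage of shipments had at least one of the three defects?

By inclusion–exclusion:
P(at least one) = 38.3 + 45.9 + 31.8 − 14.4 − 11.0 − 8.8 + 1.5 = 83.3%

83.3%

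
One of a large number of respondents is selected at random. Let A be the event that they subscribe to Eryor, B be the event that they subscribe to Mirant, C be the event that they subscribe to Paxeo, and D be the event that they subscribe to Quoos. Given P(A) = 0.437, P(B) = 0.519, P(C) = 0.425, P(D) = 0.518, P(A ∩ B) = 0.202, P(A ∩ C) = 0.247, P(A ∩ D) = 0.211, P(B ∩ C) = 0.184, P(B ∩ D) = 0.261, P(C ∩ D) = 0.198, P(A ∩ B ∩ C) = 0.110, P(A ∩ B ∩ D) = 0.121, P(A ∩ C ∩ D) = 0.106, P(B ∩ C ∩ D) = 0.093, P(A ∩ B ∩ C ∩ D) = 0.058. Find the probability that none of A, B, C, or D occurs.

0.032

P(A ∪ B ∪ C ∪ D) = 0.437 + 0.519 + 0.425 + 0.518 − 0.202 − 0.247 − 0.211 − 0.184 − 0.261 − 0.198 + 0.110 + 0.121 + 0.106 + 0.093 − 0.058 = 0.968
P(none) = 1 − 0.968 = 0.032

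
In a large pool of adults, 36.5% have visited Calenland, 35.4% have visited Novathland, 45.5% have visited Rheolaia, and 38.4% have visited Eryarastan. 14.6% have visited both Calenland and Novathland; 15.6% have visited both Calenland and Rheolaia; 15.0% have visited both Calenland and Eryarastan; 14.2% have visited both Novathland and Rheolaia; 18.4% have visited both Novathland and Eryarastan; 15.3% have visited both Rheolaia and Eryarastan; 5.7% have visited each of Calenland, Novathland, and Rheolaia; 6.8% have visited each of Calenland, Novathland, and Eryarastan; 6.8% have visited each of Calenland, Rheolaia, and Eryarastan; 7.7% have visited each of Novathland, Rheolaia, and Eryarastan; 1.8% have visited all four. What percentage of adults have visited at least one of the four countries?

87.9%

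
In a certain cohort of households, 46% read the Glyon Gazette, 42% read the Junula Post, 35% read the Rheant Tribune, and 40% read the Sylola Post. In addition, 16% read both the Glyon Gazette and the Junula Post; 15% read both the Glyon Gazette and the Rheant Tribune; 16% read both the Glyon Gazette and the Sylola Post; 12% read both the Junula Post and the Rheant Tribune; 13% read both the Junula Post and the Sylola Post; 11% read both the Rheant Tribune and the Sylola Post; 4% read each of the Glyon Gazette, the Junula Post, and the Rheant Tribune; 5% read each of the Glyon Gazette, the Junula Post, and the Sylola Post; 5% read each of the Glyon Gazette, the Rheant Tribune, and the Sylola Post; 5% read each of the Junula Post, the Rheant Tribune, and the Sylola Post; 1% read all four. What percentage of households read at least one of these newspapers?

98%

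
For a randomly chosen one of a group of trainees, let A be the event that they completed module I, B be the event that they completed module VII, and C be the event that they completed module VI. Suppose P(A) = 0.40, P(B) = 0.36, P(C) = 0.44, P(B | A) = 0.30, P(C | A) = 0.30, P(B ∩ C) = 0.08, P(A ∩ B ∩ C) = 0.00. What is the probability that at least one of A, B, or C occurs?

P(A ∩ B) = P(A)·P(B|A) = 0.40 × 0.30 = 0.12
P(A ∩ C) = P(A)·P(C|A) = 0.40 × 0.30 = 0.12
P(A ∪ B ∪ C) = 0.40 + 0.36 + 0.44 − 0.12 − 0.12 − 0.08 + 0.00 = 0.88

0.88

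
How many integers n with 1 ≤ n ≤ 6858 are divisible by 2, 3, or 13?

By inclusion–exclusion:
3429 + 2286 + 527 − 1143 − 263 − 175 + 87 = 4748

4748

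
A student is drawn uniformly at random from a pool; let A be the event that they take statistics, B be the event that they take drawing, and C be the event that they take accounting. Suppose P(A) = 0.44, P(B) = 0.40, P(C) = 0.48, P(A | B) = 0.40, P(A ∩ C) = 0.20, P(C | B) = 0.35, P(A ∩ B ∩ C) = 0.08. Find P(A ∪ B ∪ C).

0.90

P(A ∩ B) = P(B)·P(A|B) = 0.40 × 0.40 = 0.16
P(B ∩ C) = P(B)·P(C|B) = 0.40 × 0.35 = 0.14
P(A ∪ B ∪ C) = 0.44 + 0.40 + 0.48 − 0.16 − 0.20 − 0.14 + 0.08 = 0.90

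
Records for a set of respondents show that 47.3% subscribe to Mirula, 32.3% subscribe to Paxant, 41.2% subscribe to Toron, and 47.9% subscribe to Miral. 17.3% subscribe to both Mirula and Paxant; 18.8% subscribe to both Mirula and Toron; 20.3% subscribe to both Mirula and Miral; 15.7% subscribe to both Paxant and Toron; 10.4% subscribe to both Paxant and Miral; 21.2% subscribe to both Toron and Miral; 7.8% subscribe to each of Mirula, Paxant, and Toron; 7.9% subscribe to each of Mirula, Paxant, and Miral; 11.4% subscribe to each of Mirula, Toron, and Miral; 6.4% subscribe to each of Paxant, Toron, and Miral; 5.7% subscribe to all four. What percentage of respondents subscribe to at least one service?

92.8%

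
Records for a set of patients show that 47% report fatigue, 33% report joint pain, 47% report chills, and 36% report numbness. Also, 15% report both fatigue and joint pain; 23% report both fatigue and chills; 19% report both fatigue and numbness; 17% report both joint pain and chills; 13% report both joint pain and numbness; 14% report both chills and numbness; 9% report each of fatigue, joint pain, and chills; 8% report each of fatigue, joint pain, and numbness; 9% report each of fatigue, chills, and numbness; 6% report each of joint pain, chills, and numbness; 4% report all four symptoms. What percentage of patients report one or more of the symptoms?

90%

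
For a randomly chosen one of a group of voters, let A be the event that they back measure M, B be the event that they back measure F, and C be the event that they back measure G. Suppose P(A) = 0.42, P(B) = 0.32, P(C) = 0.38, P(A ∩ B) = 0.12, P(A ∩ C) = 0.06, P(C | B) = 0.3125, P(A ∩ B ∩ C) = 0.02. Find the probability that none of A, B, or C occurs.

0.14

P(B ∩ C) = P(B)·P(C|B) = 0.32 × 0.3125 = 0.10
P(A ∪ B ∪ C) = 0.42 + 0.32 + 0.38 − 0.12 − 0.06 − 0.10 + 0.02 = 0.86
P(none) = 1 − 0.86 = 0.14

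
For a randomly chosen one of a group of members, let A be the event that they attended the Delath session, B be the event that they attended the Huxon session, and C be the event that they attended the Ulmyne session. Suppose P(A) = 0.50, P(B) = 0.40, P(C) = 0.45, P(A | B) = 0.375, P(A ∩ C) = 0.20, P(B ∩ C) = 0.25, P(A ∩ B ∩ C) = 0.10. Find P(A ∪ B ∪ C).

0.85

P(A ∩ B) = P(B)·P(A|B) = 0.40 × 0.375 = 0.15
P(A ∪ B ∪ C) = 0.50 + 0.40 + 0.45 − 0.15 − 0.20 − 0.25 + 0.10 = 0.85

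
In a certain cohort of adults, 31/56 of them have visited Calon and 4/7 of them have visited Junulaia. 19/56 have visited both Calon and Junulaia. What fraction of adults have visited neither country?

Using inclusion–exclusion:
P(union) = 31/56 + 4/7 − 19/56 = 11/14
P(none) = 1 − 11/14 = 3/14

3/14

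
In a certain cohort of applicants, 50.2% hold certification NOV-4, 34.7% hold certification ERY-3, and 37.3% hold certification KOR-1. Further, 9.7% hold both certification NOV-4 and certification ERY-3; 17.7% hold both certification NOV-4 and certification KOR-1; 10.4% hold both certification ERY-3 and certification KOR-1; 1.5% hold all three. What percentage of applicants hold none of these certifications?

14.1%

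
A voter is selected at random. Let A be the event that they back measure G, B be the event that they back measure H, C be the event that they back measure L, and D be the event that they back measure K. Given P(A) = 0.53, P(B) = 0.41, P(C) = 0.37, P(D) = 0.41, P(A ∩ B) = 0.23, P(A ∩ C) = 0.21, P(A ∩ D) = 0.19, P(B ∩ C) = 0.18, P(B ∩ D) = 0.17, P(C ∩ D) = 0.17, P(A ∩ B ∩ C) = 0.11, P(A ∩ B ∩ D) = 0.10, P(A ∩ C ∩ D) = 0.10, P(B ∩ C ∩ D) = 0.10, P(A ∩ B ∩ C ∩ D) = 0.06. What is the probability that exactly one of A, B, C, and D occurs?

0.41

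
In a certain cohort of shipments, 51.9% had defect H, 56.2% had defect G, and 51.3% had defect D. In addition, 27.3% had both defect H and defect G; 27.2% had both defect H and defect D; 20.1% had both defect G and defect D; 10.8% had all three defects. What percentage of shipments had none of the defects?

By inclusion-exclusion,
P(union) = 51.9 + 56.2 + 51.3 − 27.3 − 27.2 − 20.1 + 10.8 = 95.6%
P(none) = 100% − 95.6% = 4.4%

4.4%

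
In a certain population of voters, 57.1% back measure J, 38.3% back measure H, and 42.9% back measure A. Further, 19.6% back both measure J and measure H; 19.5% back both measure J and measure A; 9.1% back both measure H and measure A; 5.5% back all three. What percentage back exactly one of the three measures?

Using the inclusion–exclusion count for exactly one event:
P(exactly one) = 57.1 + 38.3 + 42.9 − 2·19.6 − 2·19.5 − 2·9.1 + 3·5.5 = 58.4%

58.4%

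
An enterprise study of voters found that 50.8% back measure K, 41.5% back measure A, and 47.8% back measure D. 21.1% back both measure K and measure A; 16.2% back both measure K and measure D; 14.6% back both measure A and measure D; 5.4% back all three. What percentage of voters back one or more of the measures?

Apply inclusion-exclusion:
P(union) = 50.8 + 41.5 + 47.8 − 21.1 − 16.2 − 14.6 + 5.4 = 93.6%

93.6%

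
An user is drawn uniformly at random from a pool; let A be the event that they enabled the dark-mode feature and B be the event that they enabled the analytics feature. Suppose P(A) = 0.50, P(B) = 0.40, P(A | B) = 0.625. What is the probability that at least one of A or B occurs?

P(A ∩ B) = P(B)·P(A|B) = 0.40 × 0.625 = 0.25
P(A ∪ B) = 0.50 + 0.40 − 0.25 = 0.65

0.65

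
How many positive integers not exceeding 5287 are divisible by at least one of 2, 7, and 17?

3155

By inclusion–exclusion:
floor(5287/2) + floor(5287/7) + floor(5287/17) − floor(5287/14) − floor(5287/34) − floor(5287/119) + floor(5287/238) = 2643 + 755 + 311 − 377 − 155 − 44 + 22 = 3155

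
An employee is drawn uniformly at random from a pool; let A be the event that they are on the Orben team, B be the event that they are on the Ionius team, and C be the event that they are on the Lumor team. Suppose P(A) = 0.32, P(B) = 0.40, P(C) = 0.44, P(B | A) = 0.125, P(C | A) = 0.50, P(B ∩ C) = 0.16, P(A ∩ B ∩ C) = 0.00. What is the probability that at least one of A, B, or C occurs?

P(A ∩ B) = P(A)·P(B|A) = 0.32 × 0.125 = 0.04
P(A ∩ C) = P(A)·P(C|A) = 0.32 × 0.50 = 0.16
P(A ∪ B ∪ C) = 0.32 + 0.40 + 0.44 − 0.04 − 0.16 − 0.16 + 0.00 = 0.80

0.80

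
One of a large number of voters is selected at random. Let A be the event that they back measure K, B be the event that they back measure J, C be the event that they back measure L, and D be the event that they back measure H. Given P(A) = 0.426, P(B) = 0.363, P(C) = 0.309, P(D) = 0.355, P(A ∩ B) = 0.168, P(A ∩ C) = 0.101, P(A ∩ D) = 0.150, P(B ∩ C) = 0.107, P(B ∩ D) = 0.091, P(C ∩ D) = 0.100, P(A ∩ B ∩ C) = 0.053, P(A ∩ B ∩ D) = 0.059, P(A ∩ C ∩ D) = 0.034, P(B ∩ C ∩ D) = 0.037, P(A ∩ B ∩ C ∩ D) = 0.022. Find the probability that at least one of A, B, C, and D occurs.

0.897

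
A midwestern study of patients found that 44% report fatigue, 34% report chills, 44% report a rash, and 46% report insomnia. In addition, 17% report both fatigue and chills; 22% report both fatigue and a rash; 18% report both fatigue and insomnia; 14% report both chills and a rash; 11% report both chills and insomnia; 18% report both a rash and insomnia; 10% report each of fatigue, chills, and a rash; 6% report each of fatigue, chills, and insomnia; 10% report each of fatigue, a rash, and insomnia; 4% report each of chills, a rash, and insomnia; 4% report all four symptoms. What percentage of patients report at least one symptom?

94%

By inclusion–exclusion:
P(≥1) = 44 + 34 + 44 + 46 − 17 − 22 − 18 − 14 − 11 − 18 + 10 + 6 + 10 + 4 − 4 = 94%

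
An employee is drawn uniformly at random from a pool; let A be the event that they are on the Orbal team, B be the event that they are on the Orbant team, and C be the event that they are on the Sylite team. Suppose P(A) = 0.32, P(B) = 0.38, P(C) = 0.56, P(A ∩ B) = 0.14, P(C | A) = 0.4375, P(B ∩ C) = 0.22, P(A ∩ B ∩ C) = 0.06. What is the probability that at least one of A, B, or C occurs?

P(A ∩ C) = P(A)·P(C|A) = 0.32 × 0.4375 = 0.14
By inclusion-exclusion,
P(A ∪ B ∪ C) = 0.32 + 0.38 + 0.56 − 0.14 − 0.14 − 0.22 + 0.06 = 0.82

0.82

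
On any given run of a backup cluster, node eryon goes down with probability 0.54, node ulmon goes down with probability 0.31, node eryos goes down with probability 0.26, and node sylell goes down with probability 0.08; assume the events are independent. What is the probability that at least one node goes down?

0.78391408

Since the events are independent, P(none) is the product of the individual non-occurrence probabilities.
P(none) = (1 − 0.54) × (1 − 0.31) × (1 − 0.26) × (1 − 0.08) = 0.46 × 0.69 × 0.74 × 0.92 = 0.21608592
P(at least one) = 1 − 0.21608592 = 0.78391408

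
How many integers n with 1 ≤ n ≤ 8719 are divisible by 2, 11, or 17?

Apply inclusion-exclusion:
⌊8719/2⌋ + ⌊8719/11⌋ + ⌊8719/17⌋ − ⌊8719/22⌋ − ⌊8719/34⌋ − ⌊8719/187⌋ + ⌊8719/374⌋ = 4359 + 792 + 512 − 396 − 256 − 46 + 23 = 4988

4988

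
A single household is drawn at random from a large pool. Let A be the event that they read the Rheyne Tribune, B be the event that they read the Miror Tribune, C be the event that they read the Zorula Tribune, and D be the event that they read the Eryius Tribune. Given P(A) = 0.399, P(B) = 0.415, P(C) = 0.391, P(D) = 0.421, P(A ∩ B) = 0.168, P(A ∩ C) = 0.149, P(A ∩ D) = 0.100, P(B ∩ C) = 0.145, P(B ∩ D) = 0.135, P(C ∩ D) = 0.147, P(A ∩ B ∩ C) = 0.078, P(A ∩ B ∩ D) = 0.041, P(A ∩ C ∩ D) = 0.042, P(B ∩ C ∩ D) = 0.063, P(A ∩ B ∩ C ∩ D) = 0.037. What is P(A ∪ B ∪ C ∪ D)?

P(A ∪ B ∪ C ∪ D) = 0.399 + 0.415 + 0.391 + 0.421 − 0.168 − 0.149 − 0.100 − 0.145 − 0.135 − 0.147 + 0.078 + 0.041 + 0.042 + 0.063 − 0.037 = 0.969

0.969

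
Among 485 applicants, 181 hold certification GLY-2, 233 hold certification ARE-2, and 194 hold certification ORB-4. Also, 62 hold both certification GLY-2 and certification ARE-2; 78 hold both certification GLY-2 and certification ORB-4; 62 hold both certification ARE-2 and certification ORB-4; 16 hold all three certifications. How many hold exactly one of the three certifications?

By inclusion–exclusion (exactly-one form):
|exactly one| = 181 + 233 + 194 − 2·62 − 2·78 − 2·62 + 3·16 = 252

252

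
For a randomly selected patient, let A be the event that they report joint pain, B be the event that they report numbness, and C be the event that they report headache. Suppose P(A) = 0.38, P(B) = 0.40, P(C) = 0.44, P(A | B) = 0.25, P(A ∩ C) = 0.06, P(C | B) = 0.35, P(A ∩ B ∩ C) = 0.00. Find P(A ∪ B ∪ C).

P(A ∩ B) = P(B)·P(A|B) = 0.40 × 0.25 = 0.10
P(B ∩ C) = P(B)·P(C|B) = 0.40 × 0.35 = 0.14
By inclusion–exclusion:
P(A ∪ B ∪ C) = 0.38 + 0.40 + 0.44 − 0.10 − 0.06 − 0.14 + 0.00 = 0.92

0.92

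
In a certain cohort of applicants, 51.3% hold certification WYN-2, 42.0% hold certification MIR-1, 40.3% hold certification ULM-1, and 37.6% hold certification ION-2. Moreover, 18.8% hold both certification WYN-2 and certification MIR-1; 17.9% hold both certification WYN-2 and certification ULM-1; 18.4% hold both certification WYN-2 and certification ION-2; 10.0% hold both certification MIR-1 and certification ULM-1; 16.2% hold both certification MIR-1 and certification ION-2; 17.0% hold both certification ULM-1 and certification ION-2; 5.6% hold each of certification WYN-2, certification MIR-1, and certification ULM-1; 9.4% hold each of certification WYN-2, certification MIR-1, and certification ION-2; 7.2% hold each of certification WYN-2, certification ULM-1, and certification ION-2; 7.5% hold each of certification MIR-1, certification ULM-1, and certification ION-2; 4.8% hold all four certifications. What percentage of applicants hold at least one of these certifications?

97.8%

By inclusion-exclusion,
P(≥1) = 51.3 + 42.0 + 40.3 + 37.6 − 18.8 − 17.9 − 18.4 − 10.0 − 16.2 − 17.0 + 5.6 + 9.4 + 7.2 + 7.5 − 4.8 = 97.8%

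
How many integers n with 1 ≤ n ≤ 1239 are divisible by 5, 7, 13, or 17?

By inclusion-exclusion,
247 + 177 + 95 + 72 − 35 − 19 − 14 − 13 − 10 − 5 + 2 + 2 + 1 + 0 − 0 = 500

500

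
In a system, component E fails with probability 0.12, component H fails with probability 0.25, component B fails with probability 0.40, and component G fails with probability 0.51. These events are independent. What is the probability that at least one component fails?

Independence gives P(none) = ∏(1 − pᵢ).
P(none) = (1 − 0.12) × (1 − 0.25) × (1 − 0.40) × (1 − 0.51) = 0.88 × 0.75 × 0.60 × 0.49 = 0.19404
P(at least one) = 1 − 0.19404 = 0.80596

0.80596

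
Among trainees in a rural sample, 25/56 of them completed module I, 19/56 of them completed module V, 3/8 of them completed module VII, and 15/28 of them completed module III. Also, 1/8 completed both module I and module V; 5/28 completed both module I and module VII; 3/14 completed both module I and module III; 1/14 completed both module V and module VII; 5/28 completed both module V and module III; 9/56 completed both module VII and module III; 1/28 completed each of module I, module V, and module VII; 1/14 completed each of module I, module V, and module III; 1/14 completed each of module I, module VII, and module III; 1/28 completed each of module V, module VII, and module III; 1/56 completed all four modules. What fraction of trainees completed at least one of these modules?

27/28

P(at least one) = 25/56 + 19/56 + 3/8 + 15/28 − 1/8 − 5/28 − 3/14 − 1/14 − 5/28 − 9/56 + 1/28 + 1/14 + 1/14 + 1/28 − 1/56 = 27/28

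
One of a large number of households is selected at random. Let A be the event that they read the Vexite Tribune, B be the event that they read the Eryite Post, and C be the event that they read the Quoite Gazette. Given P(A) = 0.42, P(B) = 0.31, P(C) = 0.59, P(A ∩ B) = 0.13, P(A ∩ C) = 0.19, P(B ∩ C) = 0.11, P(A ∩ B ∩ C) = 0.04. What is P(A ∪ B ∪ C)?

0.93

By inclusion-exclusion,
P(A ∪ B ∪ C) = 0.42 + 0.31 + 0.59 − 0.13 − 0.19 − 0.11 + 0.04 = 0.93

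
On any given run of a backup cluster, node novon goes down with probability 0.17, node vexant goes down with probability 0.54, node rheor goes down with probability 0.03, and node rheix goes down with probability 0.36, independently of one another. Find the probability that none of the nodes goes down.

Independence gives P(none) = ∏(1 − pᵢ).
P(none) = (1 − 0.17) × (1 − 0.54) × (1 − 0.03) × (1 − 0.36) = 0.83 × 0.46 × 0.97 × 0.64 = 0.23702144

0.23702144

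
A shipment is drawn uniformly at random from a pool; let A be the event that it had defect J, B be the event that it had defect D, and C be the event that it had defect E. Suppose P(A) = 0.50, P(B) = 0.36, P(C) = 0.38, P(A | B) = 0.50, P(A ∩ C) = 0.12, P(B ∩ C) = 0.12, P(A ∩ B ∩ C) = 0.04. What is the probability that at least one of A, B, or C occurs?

0.86

P(A ∩ B) = P(B)·P(A|B) = 0.36 × 0.50 = 0.18
By inclusion-exclusion,
P(A ∪ B ∪ C) = 0.50 + 0.36 + 0.38 − 0.18 − 0.12 − 0.12 + 0.04 = 0.86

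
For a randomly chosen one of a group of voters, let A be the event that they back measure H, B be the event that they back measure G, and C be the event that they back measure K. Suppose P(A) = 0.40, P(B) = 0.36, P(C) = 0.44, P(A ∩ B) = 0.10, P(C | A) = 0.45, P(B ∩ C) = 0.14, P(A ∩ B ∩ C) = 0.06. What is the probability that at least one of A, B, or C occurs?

P(A ∩ C) = P(A)·P(C|A) = 0.40 × 0.45 = 0.18
Inclusion–exclusion gives
P(A ∪ B ∪ C) = 0.40 + 0.36 + 0.44 − 0.10 − 0.18 − 0.14 + 0.06 = 0.84

0.84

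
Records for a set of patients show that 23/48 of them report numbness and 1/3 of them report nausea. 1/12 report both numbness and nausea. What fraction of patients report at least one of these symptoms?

35/48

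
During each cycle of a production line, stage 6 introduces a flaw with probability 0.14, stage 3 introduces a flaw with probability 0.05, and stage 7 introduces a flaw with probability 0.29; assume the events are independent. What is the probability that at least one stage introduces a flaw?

0.41993

P(none) = (1 − 0.14) × (1 − 0.05) × (1 − 0.29) = 0.86 × 0.95 × 0.71 = 0.58007
P(at least one) = 1 − 0.58007 = 0.41993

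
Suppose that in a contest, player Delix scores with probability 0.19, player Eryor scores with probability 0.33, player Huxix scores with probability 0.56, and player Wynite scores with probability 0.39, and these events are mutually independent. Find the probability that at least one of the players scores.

0.85433932

Since the events are independent, P(none) is the product of the individual non-occurrence probabilities.
P(none) = (1 − 0.19) × (1 − 0.33) × (1 − 0.56) × (1 − 0.39) = 0.81 × 0.67 × 0.44 × 0.61 = 0.14566068
P(at least one) = 1 − 0.14566068 = 0.85433932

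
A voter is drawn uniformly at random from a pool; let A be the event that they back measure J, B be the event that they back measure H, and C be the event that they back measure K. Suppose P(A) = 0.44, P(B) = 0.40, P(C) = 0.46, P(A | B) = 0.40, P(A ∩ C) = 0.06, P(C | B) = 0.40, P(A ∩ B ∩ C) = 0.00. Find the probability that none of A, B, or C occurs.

P(A ∩ B) = P(B)·P(A|B) = 0.40 × 0.40 = 0.16
P(B ∩ C) = P(B)·P(C|B) = 0.40 × 0.40 = 0.16
By inclusion-exclusion,
P(A ∪ B ∪ C) = 0.44 + 0.40 + 0.46 − 0.16 − 0.06 − 0.16 + 0.00 = 0.92
P(none) = 1 − 0.92 = 0.08

0.08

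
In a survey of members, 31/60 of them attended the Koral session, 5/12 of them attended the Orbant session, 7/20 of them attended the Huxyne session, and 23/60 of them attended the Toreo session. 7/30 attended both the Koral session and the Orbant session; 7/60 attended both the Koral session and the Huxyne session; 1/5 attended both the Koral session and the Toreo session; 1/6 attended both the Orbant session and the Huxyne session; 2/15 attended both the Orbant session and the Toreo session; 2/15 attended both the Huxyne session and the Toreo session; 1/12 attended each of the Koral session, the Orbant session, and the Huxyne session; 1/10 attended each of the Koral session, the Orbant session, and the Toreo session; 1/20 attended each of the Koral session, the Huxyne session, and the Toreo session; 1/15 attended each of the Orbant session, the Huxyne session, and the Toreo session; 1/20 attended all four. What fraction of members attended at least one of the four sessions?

14/15

P(union) = 31/60 + 5/12 + 7/20 + 23/60 − 7/30 − 7/60 − 1/5 − 1/6 − 2/15 − 2/15 + 1/12 + 1/10 + 1/20 + 1/15 − 1/20 = 14/15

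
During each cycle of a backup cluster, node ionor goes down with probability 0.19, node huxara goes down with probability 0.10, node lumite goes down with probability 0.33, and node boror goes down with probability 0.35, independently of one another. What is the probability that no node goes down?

Independence gives P(none) = ∏(1 − pᵢ).
P(none) = (1 − 0.19) × (1 − 0.10) × (1 − 0.33) × (1 − 0.35) = 0.81 × 0.90 × 0.67 × 0.65 = 0.3174795

0.3174795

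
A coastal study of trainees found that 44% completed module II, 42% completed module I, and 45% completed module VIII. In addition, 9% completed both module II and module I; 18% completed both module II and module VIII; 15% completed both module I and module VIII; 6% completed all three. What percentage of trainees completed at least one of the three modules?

P(at least one) = 44 + 42 + 45 − 9 − 18 − 15 + 6 = 95%

95%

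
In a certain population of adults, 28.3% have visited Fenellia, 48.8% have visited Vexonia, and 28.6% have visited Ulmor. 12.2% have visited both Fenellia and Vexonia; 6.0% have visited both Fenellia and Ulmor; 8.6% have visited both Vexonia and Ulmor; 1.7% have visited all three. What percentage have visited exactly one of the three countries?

P(exactly one) = 28.3 + 48.8 + 28.6 − 2·12.2 − 2·6.0 − 2·8.6 + 3·1.7 = 57.2%

57.2%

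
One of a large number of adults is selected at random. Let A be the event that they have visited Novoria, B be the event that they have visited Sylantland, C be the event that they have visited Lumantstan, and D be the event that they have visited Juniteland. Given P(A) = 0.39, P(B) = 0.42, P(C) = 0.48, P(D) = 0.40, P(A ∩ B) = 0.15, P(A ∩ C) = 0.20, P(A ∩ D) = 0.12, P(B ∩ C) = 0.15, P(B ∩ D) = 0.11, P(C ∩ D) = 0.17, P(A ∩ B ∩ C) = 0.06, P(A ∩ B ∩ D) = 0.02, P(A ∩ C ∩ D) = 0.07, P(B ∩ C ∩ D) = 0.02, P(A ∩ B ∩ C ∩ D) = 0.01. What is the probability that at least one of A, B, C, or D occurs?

P(A ∪ B ∪ C ∪ D) = 0.39 + 0.42 + 0.48 + 0.40 − 0.15 − 0.20 − 0.12 − 0.15 − 0.11 − 0.17 + 0.06 + 0.02 + 0.07 + 0.02 − 0.01 = 0.95

0.95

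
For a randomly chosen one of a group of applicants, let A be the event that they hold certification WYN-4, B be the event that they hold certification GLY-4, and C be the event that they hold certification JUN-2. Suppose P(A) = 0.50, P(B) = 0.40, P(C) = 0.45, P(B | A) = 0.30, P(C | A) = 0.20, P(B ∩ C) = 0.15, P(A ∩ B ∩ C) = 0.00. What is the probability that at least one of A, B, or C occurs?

0.95

P(A ∩ B) = P(A)·P(B|A) = 0.50 × 0.30 = 0.15
P(A ∩ C) = P(A)·P(C|A) = 0.50 × 0.20 = 0.10
Using inclusion–exclusion:
P(A ∪ B ∪ C) = 0.50 + 0.40 + 0.45 − 0.15 − 0.10 − 0.15 + 0.00 = 0.95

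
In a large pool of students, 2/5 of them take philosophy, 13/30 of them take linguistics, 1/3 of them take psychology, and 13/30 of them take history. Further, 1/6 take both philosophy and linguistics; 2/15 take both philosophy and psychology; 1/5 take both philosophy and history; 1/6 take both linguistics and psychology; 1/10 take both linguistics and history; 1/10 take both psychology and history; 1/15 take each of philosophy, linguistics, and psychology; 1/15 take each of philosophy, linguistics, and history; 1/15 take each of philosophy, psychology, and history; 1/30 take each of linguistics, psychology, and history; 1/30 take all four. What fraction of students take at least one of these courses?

Using inclusion–exclusion:
P(≥1) = 2/5 + 13/30 + 1/3 + 13/30 − 1/6 − 2/15 − 1/5 − 1/6 − 1/10 − 1/10 + 1/15 + 1/15 + 1/15 + 1/30 − 1/30 = 14/15

14/15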